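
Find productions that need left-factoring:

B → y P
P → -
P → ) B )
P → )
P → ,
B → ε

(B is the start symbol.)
Yes, P has productions with common prefix ')'

Left-factoring is needed when two productions for the same non-terminal
share a common prefix on the right-hand side.

Productions for B:
  B → y P
  B → ε
Productions for P:
  P → -
  P → ) B )
  P → )
  P → ,

Found common prefix ')' in productions for P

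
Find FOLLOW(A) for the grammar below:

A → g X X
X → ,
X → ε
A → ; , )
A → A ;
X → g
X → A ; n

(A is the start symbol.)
{ $, ';' }

A is the start symbol, so $ ∈ FOLLOW(A).
In A → A ;: A is followed by ';', add FIRST(';') \ {ε} = { ';' }
In X → A ; n: A is followed by ';' n, add FIRST(';' n) \ {ε} = { ';' }

Taking the union: FOLLOW(A) = { $, ';' }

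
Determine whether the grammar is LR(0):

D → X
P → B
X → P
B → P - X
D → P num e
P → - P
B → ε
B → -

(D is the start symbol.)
No. Shift-reduce conflict between [B → .] and [B → . -]

Augment with D' → D and build the canonical LR(0) collection (I0 = CLOSURE({[D' → . D]}), then GOTO on every symbol after a dot until no new states appear). It has 12 states:
  I0: { [B → . -], [B → . P - X], [B → .], [D → . P num e], [D → . X], [D' → . D], [P → . - P], [P → . B], [X → . P] }  — shift, reduce
  I1: { [B → - .], [B → . -], [B → . P - X], [B → .], [P → - . P], [P → . - P], [P → . B] }  — shift, 2 reduces
  I2: { [P → B .] }  — reduce
  I3: { [D' → D .] }  — accept
  I4: { [B → P . - X], [D → P . num e], [X → P .] }  — shift, reduce
  I5: { [D → X .] }  — reduce
  I6: { [B → . -], [B → . P - X], [B → .], [B → P - . X], [P → . - P], [P → . B], [X → . P] }  — shift, reduce
  I7: { [D → P num . e] }  — shift
  I8: { [D → P num e .] }  — reduce
  I9: { [B → P . - X], [X → P .] }  — shift, reduce
  I10: { [B → P - X .] }  — reduce
  I11: { [B → P . - X], [P → - P .] }  — shift, reduce

Conflict in state I0:
  Shift-reduce conflict between [B → .] and [B → . -]
So the grammar is NOT LR(0).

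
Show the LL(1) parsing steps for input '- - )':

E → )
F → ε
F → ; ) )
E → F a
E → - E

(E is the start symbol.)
LL(1) parsing maintains a stack (initially the start symbol over $) and the input. At each step: if the stack top is a terminal, match it against the current input token; if it is a non-terminal N, replace it with the RHS of M[N, lookahead] (the unique production whose predict set contains the lookahead).

Stack is shown with the top on the left.

Stack  Input    Action
----------------------
E $    - - ) $  output E → - E
- E $  - - ) $  match '-'
E $    - ) $    output E → - E
- E $  - ) $    match '-'
E $    ) $      output E → )
) $    ) $      match ')'
$      $        accept

The string is accepted.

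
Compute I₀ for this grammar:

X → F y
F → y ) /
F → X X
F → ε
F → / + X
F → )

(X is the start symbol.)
{ [F → . )], [F → . / + X], [F → . X X], [F → . y ) /], [F → .], [X → . F y], [X' → . X] }

First, augment the grammar with X' → X
I₀ = CLOSURE({ [X' → . X] }):
  [X' → . X] has the dot before X: add [X → . F y]
  [X → . F y] has the dot before F: add [F → . y ) /], [F → . X X], [F → .], [F → . / + X], [F → . )]
No further items can be added.

I₀ = { [F → . )], [F → . / + X], [F → . X X], [F → . y ) /], [F → .], [X → . F y], [X' → . X] }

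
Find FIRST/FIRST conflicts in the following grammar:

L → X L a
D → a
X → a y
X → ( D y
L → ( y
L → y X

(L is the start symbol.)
A FIRST/FIRST conflict occurs when two productions N → α and N → β for the same non-terminal have FIRST(α) ∩ FIRST(β) ≠ ∅ (with ε ∈ FIRST of a nullable right-hand side, so two nullable alternatives also conflict).

FIRST sets of the non-terminals at (or reachable through a nullable prefix from) the front of some alternative:
  FIRST(X) = { '(', 'a' }

Productions for L:
  L → X L a: FIRST = { '(', 'a' }
  L → ( y: FIRST = { '(' }
  L → y X: FIRST = { 'y' }
Productions for X:
  X → a y: FIRST = { 'a' }
  X → ( D y: FIRST = { '(' }
D has only one production, so no FIRST/FIRST conflict is possible there.

Conflict for L: L → X L a and L → ( y
  Overlap: { '(' }

Answer: Yes. L → X L a / L → '(' y on { '(' }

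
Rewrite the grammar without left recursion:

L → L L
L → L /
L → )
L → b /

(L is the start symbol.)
L is directly left-recursive. The standard transformation for
  A → A α₁ | ... | A α_m | β₁ | ... | β_n
is
  A  → β₁ A' | ... | β_n A'
  A' → α₁ A' | ... | α_m A' | ε

L → ) becomes L → ) L'
L → b / becomes L → b / L'
L → L L becomes L' → L L'
L → L / becomes L' → / L'
Add L' → ε

Resulting grammar:
L → ) L'
L → b / L'
L' → L L'
L' → / L'
L' → ε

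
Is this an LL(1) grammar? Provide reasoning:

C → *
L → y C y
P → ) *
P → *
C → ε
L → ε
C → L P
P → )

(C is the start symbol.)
A grammar is LL(1) if for each non-terminal N with multiple productions, the predict sets of those productions are pairwise disjoint, where PREDICT(N → α) = (FIRST(α) \ {ε}) ∪ (FOLLOW(N) if α ⇒* ε).

Relevant sets:
  FIRST(L) = { 'y', ε }
  FIRST(P) = { ')', '*' }
  FOLLOW(C) = { $, 'y' }
  FOLLOW(L) = { ')', '*' }

For C:
  PREDICT(C → '*') = { '*' }
  PREDICT(C → ε) = { $, 'y' }
  PREDICT(C → L P) = { ')', '*', 'y' }
For L:
  PREDICT(L → y C y) = { 'y' }
  PREDICT(L → ε) = { ')', '*' }
For P:
  PREDICT(P → ')' '*') = { ')' }
  PREDICT(P → '*') = { '*' }
  PREDICT(P → ')') = { ')' }

Conflict found: Predict set conflict for C: { '*' }
The grammar is NOT LL(1).

Answer: No. Predict set conflict for C: { '*' }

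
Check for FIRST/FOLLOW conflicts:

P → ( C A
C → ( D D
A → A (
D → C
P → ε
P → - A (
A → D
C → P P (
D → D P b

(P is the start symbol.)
A FIRST/FOLLOW conflict occurs when a non-terminal N has a nullable alternative N → β (β ⇒* ε) and another alternative N → α with FIRST(α) ∩ FOLLOW(N) ≠ ∅: on such a lookahead the parser cannot decide between expanding α and letting N vanish via β.

Nullable non-terminals: P.

P: nullable alternative(s) P → ε; FOLLOW(P) = { $, '(', '-', 'b' }
  P → ( C A: FIRST \ {ε} = { '(' } — overlaps FOLLOW(P) on { '(' }: CONFLICT
  P → ε: FIRST \ {ε} = { } — this is the only nullable alternative, skip
  P → - A (: FIRST \ {ε} = { '-' } — overlaps FOLLOW(P) on { '-' }: CONFLICT

A, C, D have no nullable alternative, so no FIRST/FOLLOW check is needed there.

So the grammar has 2 FIRST/FOLLOW conflicts (marked CONFLICT above).

Answer: Yes. P → '(' C A with FOLLOW(P) on { '(' }; P → '-' A '(' with FOLLOW(P) on { '-' }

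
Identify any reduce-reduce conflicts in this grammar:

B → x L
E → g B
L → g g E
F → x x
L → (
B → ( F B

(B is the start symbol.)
No reduce-reduce conflicts

A reduce-reduce conflict occurs when an LR(0) state has two complete items [A → α .] and [B → β .] — both call for a reduction, and with no lookahead the parser cannot choose between them.

Augment with B' → B and build the canonical LR(0) collection (I0 = CLOSURE({[B' → . B]}), then GOTO on every symbol after a dot until no new states appear). It has 15 states:
  I0: { [B → . ( F B], [B → . x L], [B' → . B] }  — shift
  I1: { [B → ( . F B], [F → . x x] }  — shift
  I2: { [B' → B .] }  — accept
  I3: { [B → x . L], [L → . (], [L → . g g E] }  — shift
  I4: { [L → ( .] }  — reduce
  I5: { [B → x L .] }  — reduce
  I6: { [L → g . g E] }  — shift
  I7: { [E → . g B], [L → g g . E] }  — shift
  I8: { [L → g g E .] }  — reduce
  I9: { [B → . ( F B], [B → . x L], [E → g . B] }  — shift
  I10: { [E → g B .] }  — reduce
  I11: { [B → ( F . B], [B → . ( F B], [B → . x L] }  — shift
  I12: { [F → x . x] }  — shift
  I13: { [F → x x .] }  — reduce
  I14: { [B → ( F B .] }  — reduce

No state contains more than one complete item.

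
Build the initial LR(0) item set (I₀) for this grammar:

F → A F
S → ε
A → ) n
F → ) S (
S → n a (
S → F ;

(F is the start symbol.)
{ [A → . ) n], [F → . ) S (], [F → . A F], [F' → . F] }

First, augment the grammar with F' → F
I₀ = CLOSURE({ [F' → . F] }):
  [F' → . F] has the dot before F: add [F → . A F], [F → . ) S (]
  [F → . A F] has the dot before A: add [A → . ) n]
No further items can be added.

I₀ = { [A → . ) n], [F → . ) S (], [F → . A F], [F' → . F] }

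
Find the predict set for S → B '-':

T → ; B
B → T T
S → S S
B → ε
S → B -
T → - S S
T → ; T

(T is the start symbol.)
PREDICT(S → B '-') = (FIRST(RHS) \ {ε}) ∪ (FOLLOW(S) if ε ∈ FIRST(RHS), i.e. RHS ⇒* ε)
FIRST(B) = { '-', ';', ε }
FIRST(B '-') = { '-', ';' }
ε ∉ FIRST(B '-'), so FOLLOW(S) is not added.
PREDICT(S → B '-') = { '-', ';' }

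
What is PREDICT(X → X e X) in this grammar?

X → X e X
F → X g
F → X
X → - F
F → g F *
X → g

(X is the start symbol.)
PREDICT(X → X e X) = (FIRST(RHS) \ {ε}) ∪ (FOLLOW(X) if ε ∈ FIRST(RHS), i.e. RHS ⇒* ε)
FIRST(X) = { '-', 'g' }
FIRST(X e X) = { '-', 'g' }
ε ∉ FIRST(X e X), so FOLLOW(X) is not added.
PREDICT(X → X e X) = { '-', 'g' }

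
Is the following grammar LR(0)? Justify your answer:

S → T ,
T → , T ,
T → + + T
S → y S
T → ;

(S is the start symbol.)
Yes, the grammar is LR(0)

A grammar is LR(0) if no state in the canonical LR(0) collection has:
  - both a shift item (dot before a terminal) and a complete item (shift-reduce conflict), or
  - two or more complete items (reduce-reduce conflict; the accept item [S' → S .] counts as a complete item here).

Augment with S' → S and build the canonical LR(0) collection (I0 = CLOSURE({[S' → . S]}), then GOTO on every symbol after a dot until no new states appear). It has 13 states:
  I0: { [S → . T ,], [S → . y S], [S' → . S], [T → . + + T], [T → . , T ,], [T → . ;] }  — shift
  I1: { [T → + . + T] }  — shift
  I2: { [T → , . T ,], [T → . + + T], [T → . , T ,], [T → . ;] }  — shift
  I3: { [T → ; .] }  — reduce
  I4: { [S' → S .] }  — accept
  I5: { [S → T . ,] }  — shift
  I6: { [S → . T ,], [S → . y S], [S → y . S], [T → . + + T], [T → . , T ,], [T → . ;] }  — shift
  I7: { [S → y S .] }  — reduce
  I8: { [S → T , .] }  — reduce
  I9: { [T → , T . ,] }  — shift
  I10: { [T → , T , .] }  — reduce
  I11: { [T → + + . T], [T → . + + T], [T → . , T ,], [T → . ;] }  — shift
  I12: { [T → + + T .] }  — reduce

Every state is either a pure shift/goto state or contains exactly one complete item and nothing to shift — no conflicts. The grammar is LR(0).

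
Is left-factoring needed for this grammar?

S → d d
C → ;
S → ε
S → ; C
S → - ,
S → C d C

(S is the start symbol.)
Left-factoring is needed when two productions for the same non-terminal
share a common prefix on the right-hand side.

Productions for S:
  S → d d
  S → ε
  S → ; C
  S → - ,
  S → C d C

No common prefixes found.

Answer: No, left-factoring is not needed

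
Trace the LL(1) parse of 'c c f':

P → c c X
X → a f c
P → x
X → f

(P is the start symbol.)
LL(1) parsing maintains a stack (initially the start symbol over $) and the input. At each step: if the stack top is a terminal, match it against the current input token; if it is a non-terminal N, replace it with the RHS of M[N, lookahead] (the unique production whose predict set contains the lookahead).

Stack is shown with the top on the left.

Stack    Input    Action
------------------------
P $      c c f $  output P → c c X
c c X $  c c f $  match 'c'
c X $    c f $    match 'c'
X $      f $      output X → f
f $      f $      match 'f'
$        $        accept

The string is accepted.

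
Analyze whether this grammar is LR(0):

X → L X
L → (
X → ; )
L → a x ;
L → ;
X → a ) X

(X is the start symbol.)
No. Shift-reduce conflict between [L → ; .] and [X → ; . )]

A grammar is LR(0) if no state in the canonical LR(0) collection has:
  - both a shift item (dot before a terminal) and a complete item (shift-reduce conflict), or
  - two or more complete items (reduce-reduce conflict; the accept item [X' → X .] counts as a complete item here).

Augment with X' → X and build the canonical LR(0) collection (I0 = CLOSURE({[X' → . X]}), then GOTO on every symbol after a dot until no new states appear). It has 12 states:
  I0: { [L → . (], [L → . ;], [L → . a x ;], [X → . ; )], [X → . L X], [X → . a ) X], [X' → . X] }  — shift
  I1: { [L → ( .] }  — reduce
  I2: { [L → ; .], [X → ; . )] }  — shift, reduce
  I3: { [L → . (], [L → . ;], [L → . a x ;], [X → . ; )], [X → . L X], [X → . a ) X], [X → L . X] }  — shift
  I4: { [X' → X .] }  — accept
  I5: { [L → a . x ;], [X → a . ) X] }  — shift
  I6: { [L → . (], [L → . ;], [L → . a x ;], [X → . ; )], [X → . L X], [X → . a ) X], [X → a ) . X] }  — shift
  I7: { [L → a x . ;] }  — shift
  I8: { [L → a x ; .] }  — reduce
  I9: { [X → a ) X .] }  — reduce
  I10: { [X → L X .] }  — reduce
  I11: { [X → ; ) .] }  — reduce

Conflict in state I2:
  Shift-reduce conflict between [L → ; .] and [X → ; . )]
So the grammar is NOT LR(0).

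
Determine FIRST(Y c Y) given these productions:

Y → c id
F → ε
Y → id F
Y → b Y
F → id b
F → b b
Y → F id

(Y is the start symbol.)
FIRST sets of the non-terminals involved (from the grammar, by fixed-point iteration):
  FIRST(Y) = { 'b', 'c', 'id' }

To compute FIRST(Y c Y), process the symbols left to right:
Symbol Y is a non-terminal. Add FIRST(Y) \ {ε} = { 'b', 'c', 'id' }
Y is not nullable (ε ∉ FIRST(Y)), so stop here.
FIRST(Y c Y) = { 'b', 'c', 'id' }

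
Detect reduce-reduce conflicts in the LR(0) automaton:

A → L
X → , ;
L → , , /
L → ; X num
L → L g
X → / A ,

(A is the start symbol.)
A reduce-reduce conflict occurs when an LR(0) state has two complete items [A → α .] and [B → β .] — both call for a reduction, and with no lookahead the parser cannot choose between them.

Augment with A' → A and build the canonical LR(0) collection (I0 = CLOSURE({[A' → . A]}), then GOTO on every symbol after a dot until no new states appear). It has 15 states:
  I0: { [A → . L], [A' → . A], [L → . , , /], [L → . ; X num], [L → . L g] }  — shift
  I1: { [L → , . , /] }  — shift
  I2: { [L → ; . X num], [X → . , ;], [X → . / A ,] }  — shift
  I3: { [A' → A .] }  — accept
  I4: { [A → L .], [L → L . g] }  — shift, reduce
  I5: { [L → L g .] }  — reduce
  I6: { [X → , . ;] }  — shift
  I7: { [A → . L], [L → . , , /], [L → . ; X num], [L → . L g], [X → / . A ,] }  — shift
  I8: { [L → ; X . num] }  — shift
  I9: { [L → ; X num .] }  — reduce
  I10: { [X → / A . ,] }  — shift
  I11: { [X → / A , .] }  — reduce
  I12: { [X → , ; .] }  — reduce
  I13: { [L → , , . /] }  — shift
  I14: { [L → , , / .] }  — reduce

No state contains more than one complete item.

Answer: No reduce-reduce conflicts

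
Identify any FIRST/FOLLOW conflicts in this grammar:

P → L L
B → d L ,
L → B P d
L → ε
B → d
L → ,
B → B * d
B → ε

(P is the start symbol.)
Nullable non-terminals: B, L, P.
FIRST sets used below: FIRST(B) = { '*', 'd', ε }, FIRST(P) = { '*', ',', 'd', ε }

B: nullable alternative(s) B → ε; FOLLOW(B) = { '*', ',', 'd' }
  B → d L ,: FIRST \ {ε} = { 'd' } — overlaps FOLLOW(B) on { 'd' }: CONFLICT
  B → d: FIRST \ {ε} = { 'd' } — overlaps FOLLOW(B) on { 'd' }: CONFLICT
  B → B * d: FIRST \ {ε} = { '*', 'd' } — overlaps FOLLOW(B) on { '*', 'd' }: CONFLICT
  B → ε: FIRST \ {ε} = { } — this is the only nullable alternative, skip

L: nullable alternative(s) L → ε; FOLLOW(L) = { $, '*', ',', 'd' }
  L → B P d: FIRST \ {ε} = { '*', ',', 'd' } — overlaps FOLLOW(L) on { '*', ',', 'd' }: CONFLICT
  L → ε: FIRST \ {ε} = { } — this is the only nullable alternative, skip
  L → ,: FIRST \ {ε} = { ',' } — overlaps FOLLOW(L) on { ',' }: CONFLICT
P has a nullable alternative but only one production, so nothing to check.

So the grammar has 5 FIRST/FOLLOW conflicts (marked CONFLICT above).

Answer: Yes. B → d L ',' with FOLLOW(B) on { 'd' }; B → d with FOLLOW(B) on { 'd' }; B → B '*' d with FOLLOW(B) on { '*', 'd' }; L → B P d with FOLLOW(L) on { '*', ',', 'd' }; L → ',' with FOLLOW(L) on { ',' }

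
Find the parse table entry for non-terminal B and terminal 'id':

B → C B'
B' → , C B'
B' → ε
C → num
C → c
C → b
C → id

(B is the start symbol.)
To find M[B, 'id'], we find productions for B where 'id' is in the predict set (PREDICT(N → α) = (FIRST(α) \ {ε}) ∪ (FOLLOW(N) if α ⇒* ε)).

Relevant sets:
  FIRST(C) = { 'b', 'c', 'id', 'num' }

B → C B': PREDICT = { 'b', 'c', 'id', 'num' }
  'id' is in predict set, so this production goes in M[B, 'id']

M[B, 'id'] = B → C B'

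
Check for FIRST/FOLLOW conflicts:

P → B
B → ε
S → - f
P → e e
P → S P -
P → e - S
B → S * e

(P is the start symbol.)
A FIRST/FOLLOW conflict occurs when a non-terminal N has a nullable alternative N → β (β ⇒* ε) and another alternative N → α with FIRST(α) ∩ FOLLOW(N) ≠ ∅: on such a lookahead the parser cannot decide between expanding α and letting N vanish via β.

Nullable non-terminals: B, P.
FIRST sets used below: FIRST(S) = { '-' }, FIRST(B) = { '-', ε }

B: nullable alternative(s) B → ε; FOLLOW(B) = { $, '-' }
  B → ε: FIRST \ {ε} = { } — this is the only nullable alternative, skip
  B → S * e: FIRST \ {ε} = { '-' } — overlaps FOLLOW(B) on { '-' }: CONFLICT

P: nullable alternative(s) P → B; FOLLOW(P) = { $, '-' }
  P → B: FIRST \ {ε} = { '-' } — this is the only nullable alternative, skip
  P → e e: FIRST \ {ε} = { 'e' } — disjoint from FOLLOW(P)
  P → S P -: FIRST \ {ε} = { '-' } — overlaps FOLLOW(P) on { '-' }: CONFLICT
  P → e - S: FIRST \ {ε} = { 'e' } — disjoint from FOLLOW(P)

S has no nullable alternative, so no FIRST/FOLLOW check is needed there.

So the grammar has 2 FIRST/FOLLOW conflicts (marked CONFLICT above).

Answer: Yes. P → S P '-' with FOLLOW(P) on { '-' }; B → S '*' e with FOLLOW(B) on { '-' }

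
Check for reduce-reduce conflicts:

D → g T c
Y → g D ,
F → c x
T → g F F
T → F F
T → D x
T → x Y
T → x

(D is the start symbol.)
Augment with D' → D and build the canonical LR(0) collection (I0 = CLOSURE({[D' → . D]}), then GOTO on every symbol after a dot until no new states appear). It has 19 states:
  I0: { [D → . g T c], [D' → . D] }  — shift
  I1: { [D' → D .] }  — accept
  I2: { [D → . g T c], [D → g . T c], [F → . c x], [T → . D x], [T → . F F], [T → . g F F], [T → . x Y], [T → . x] }  — shift
  I3: { [T → D . x] }  — shift
  I4: { [F → . c x], [T → F . F] }  — shift
  I5: { [D → g T . c] }  — shift
  I6: { [F → c . x] }  — shift
  I7: { [D → . g T c], [D → g . T c], [F → . c x], [T → . D x], [T → . F F], [T → . g F F], [T → . x Y], [T → . x], [T → g . F F] }  — shift
  I8: { [T → x . Y], [T → x .], [Y → . g D ,] }  — shift, reduce
  I9: { [T → x Y .] }  — reduce
  I10: { [D → . g T c], [Y → g . D ,] }  — shift
  I11: { [Y → g D . ,] }  — shift
  I12: { [Y → g D , .] }  — reduce
  I13: { [F → . c x], [T → F . F], [T → g F . F] }  — shift
  I14: { [T → F F .], [T → g F F .] }  — 2 reduces
  I15: { [F → c x .] }  — reduce
  I16: { [D → g T c .] }  — reduce
  I17: { [T → F F .] }  — reduce
  I18: { [T → D x .] }  — reduce

I14 contains complete items [T → F F .], [T → g F F .] — reduce-reduce conflict.

Answer: Yes — I14: [T → F F .] vs [T → g F F .]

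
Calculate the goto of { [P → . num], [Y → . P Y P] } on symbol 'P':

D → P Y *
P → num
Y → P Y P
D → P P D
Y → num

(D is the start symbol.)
{ [P → . num], [Y → . P Y P], [Y → . num], [Y → P . Y P] }

GOTO(I, 'P') = CLOSURE({ [A → αX.β] : [A → α.Xβ] ∈ I, X = 'P' })

Items with dot before 'P', with the dot advanced:
  [Y → . P Y P] → [Y → P . Y P]
Closure of the advanced items:
  [Y → P . Y P] has the dot before Y: add [Y → . P Y P], [Y → . num]
  [Y → . P Y P] has the dot before P: add [P → . num]

GOTO = { [P → . num], [Y → . P Y P], [Y → . num], [Y → P . Y P] }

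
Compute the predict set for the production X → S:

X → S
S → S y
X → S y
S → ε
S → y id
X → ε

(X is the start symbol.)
{ $, 'y' }

PREDICT(X → S) = (FIRST(RHS) \ {ε}) ∪ (FOLLOW(X) if ε ∈ FIRST(RHS), i.e. RHS ⇒* ε)
FIRST(S) = { 'y', ε }
FIRST(S) = { 'y', ε }
ε ∈ FIRST(S) (the right-hand side is nullable), so add FOLLOW(X) = { $ }
PREDICT(X → S) = { $, 'y' }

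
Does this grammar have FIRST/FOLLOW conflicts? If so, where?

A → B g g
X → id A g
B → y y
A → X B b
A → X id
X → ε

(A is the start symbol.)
Yes. X → id A g with FOLLOW(X) on { 'id' }

A FIRST/FOLLOW conflict occurs when a non-terminal N has a nullable alternative N → β (β ⇒* ε) and another alternative N → α with FIRST(α) ∩ FOLLOW(N) ≠ ∅: on such a lookahead the parser cannot decide between expanding α and letting N vanish via β.

Nullable non-terminals: X.

X: nullable alternative(s) X → ε; FOLLOW(X) = { 'id', 'y' }
  X → id A g: FIRST \ {ε} = { 'id' } — overlaps FOLLOW(X) on { 'id' }: CONFLICT
  X → ε: FIRST \ {ε} = { } — this is the only nullable alternative, skip

A, B have no nullable alternative, so no FIRST/FOLLOW check is needed there.

So the grammar has 1 FIRST/FOLLOW conflict (marked CONFLICT above).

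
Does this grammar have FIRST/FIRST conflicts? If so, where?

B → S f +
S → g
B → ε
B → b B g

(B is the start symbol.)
A FIRST/FIRST conflict occurs when two productions N → α and N → β for the same non-terminal have FIRST(α) ∩ FIRST(β) ≠ ∅ (with ε ∈ FIRST of a nullable right-hand side, so two nullable alternatives also conflict).

FIRST sets of the non-terminals at (or reachable through a nullable prefix from) the front of some alternative:
  FIRST(S) = { 'g' }

Productions for B:
  B → S f +: FIRST = { 'g' }
  B → ε: FIRST = { ε }
  B → b B g: FIRST = { 'b' }
S has only one production, so no FIRST/FIRST conflict is possible there.

All alternatives of each non-terminal have pairwise disjoint FIRST sets.

Answer: No FIRST/FIRST conflicts.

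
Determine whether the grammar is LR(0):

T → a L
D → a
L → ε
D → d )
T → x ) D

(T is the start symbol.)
A grammar is LR(0) if no state in the canonical LR(0) collection has:
  - both a shift item (dot before a terminal) and a complete item (shift-reduce conflict), or
  - two or more complete items (reduce-reduce conflict; the accept item [T' → T .] counts as a complete item here).

Augment with T' → T and build the canonical LR(0) collection (I0 = CLOSURE({[T' → . T]}), then GOTO on every symbol after a dot until no new states appear). It has 10 states:
  I0: { [T → . a L], [T → . x ) D], [T' → . T] }  — shift
  I1: { [T' → T .] }  — accept
  I2: { [L → .], [T → a . L] }  — reduce
  I3: { [T → x . ) D] }  — shift
  I4: { [D → . a], [D → . d )], [T → x ) . D] }  — shift
  I5: { [T → x ) D .] }  — reduce
  I6: { [D → a .] }  — reduce
  I7: { [D → d . )] }  — shift
  I8: { [D → d ) .] }  — reduce
  I9: { [T → a L .] }  — reduce

Every state is either a pure shift/goto state or contains exactly one complete item and nothing to shift — no conflicts. The grammar is LR(0).

Answer: Yes, the grammar is LR(0)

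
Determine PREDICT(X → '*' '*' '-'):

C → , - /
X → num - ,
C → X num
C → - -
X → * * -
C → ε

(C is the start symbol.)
{ '*' }

PREDICT(X → '*' '*' '-') = (FIRST(RHS) \ {ε}) ∪ (FOLLOW(X) if ε ∈ FIRST(RHS), i.e. RHS ⇒* ε)
FIRST('*' '*' '-') = { '*' }
ε ∉ FIRST('*' '*' '-'), so FOLLOW(X) is not added.
PREDICT(X → '*' '*' '-') = { '*' }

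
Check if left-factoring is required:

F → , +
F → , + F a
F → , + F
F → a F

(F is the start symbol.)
Yes, F has productions with common prefix ', +'

Left-factoring is needed when two productions for the same non-terminal
share a common prefix on the right-hand side.

Productions for F:
  F → , +
  F → , + F a
  F → , + F
  F → a F

Found common prefix ', +' in productions for F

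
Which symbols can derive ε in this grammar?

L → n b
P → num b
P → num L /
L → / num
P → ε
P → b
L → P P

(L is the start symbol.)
A non-terminal is nullable if it can derive ε (the empty string): either it has an ε-production, or it has a production whose right-hand side consists entirely of nullable non-terminals.

ε-productions: P → ε
So P is immediately nullable.
L → P P: every symbol on the right is nullable, so L is nullable too.
Every non-terminal is now nullable.
Nullable = { 'L', 'P' }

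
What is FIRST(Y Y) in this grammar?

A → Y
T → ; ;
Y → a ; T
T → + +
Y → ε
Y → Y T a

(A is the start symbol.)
FIRST sets of the non-terminals involved (from the grammar, by fixed-point iteration):
  FIRST(Y) = { '+', ';', 'a', ε }

To compute FIRST(Y Y), process the symbols left to right:
Symbol Y is a non-terminal. Add FIRST(Y) \ {ε} = { '+', ';', 'a' }
Y is nullable (ε ∈ FIRST(Y)), continue to the next symbol.
Symbol Y is a non-terminal. Add FIRST(Y) \ {ε} = { '+', ';', 'a' }
Y is nullable (ε ∈ FIRST(Y)), continue to the next symbol.
All symbols are nullable, so ε is in the result.
FIRST(Y Y) = { '+', ';', 'a', ε }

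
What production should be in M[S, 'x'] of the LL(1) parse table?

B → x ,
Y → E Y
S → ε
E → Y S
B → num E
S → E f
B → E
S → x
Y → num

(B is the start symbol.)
S → x

To find M[S, 'x'], we find productions for S where 'x' is in the predict set (PREDICT(N → α) = (FIRST(α) \ {ε}) ∪ (FOLLOW(N) if α ⇒* ε)).

Relevant sets:
  FIRST(E) = { 'num' }
  FOLLOW(S) = { $, 'f', 'num' }

S → ε: PREDICT = { $, 'f', 'num' }
S → E f: PREDICT = { 'num' }
S → x: PREDICT = { 'x' }
  'x' is in predict set, so this production goes in M[S, 'x']

M[S, 'x'] = S → x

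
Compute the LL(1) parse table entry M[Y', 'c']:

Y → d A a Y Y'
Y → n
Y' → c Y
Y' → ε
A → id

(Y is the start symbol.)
To find M[Y', 'c'], we find productions for Y' where 'c' is in the predict set (PREDICT(N → α) = (FIRST(α) \ {ε}) ∪ (FOLLOW(N) if α ⇒* ε)).

Relevant sets:
  FOLLOW(Y') = { $, 'c' }

Y' → c Y: PREDICT = { 'c' }
  'c' is in predict set, so this production goes in M[Y', 'c']
Y' → ε: PREDICT = { $, 'c' }
  'c' is in predict set, so this production goes in M[Y', 'c']

M[Y', 'c'] = Y' → c Y, Y' → ε  (a multiply-defined cell — the grammar is not LL(1))

Answer: Y' → c Y, Y' → ε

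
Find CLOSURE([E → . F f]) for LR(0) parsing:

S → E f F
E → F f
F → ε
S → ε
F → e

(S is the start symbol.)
To compute CLOSURE, for each item [A → α.Bβ] where B is a non-terminal, add [B → .γ] for all productions B → γ; repeat for the newly added items until nothing changes.

Start with: [E → . F f]
  [E → . F f] has the dot before F: add [F → .], [F → . e]
No further items can be added.

CLOSURE = { [E → . F f], [F → . e], [F → .] }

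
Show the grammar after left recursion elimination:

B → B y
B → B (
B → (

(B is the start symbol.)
B is directly left-recursive. The standard transformation for
  A → A α₁ | ... | A α_m | β₁ | ... | β_n
is
  A  → β₁ A' | ... | β_n A'
  A' → α₁ A' | ... | α_m A' | ε

B → ( becomes B → ( B'
B → B y becomes B' → y B'
B → B ( becomes B' → ( B'
Add B' → ε

Resulting grammar:
B → ( B'
B' → y B'
B' → ( B'
B' → ε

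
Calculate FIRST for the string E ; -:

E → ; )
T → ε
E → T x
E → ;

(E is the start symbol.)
FIRST sets of the non-terminals involved (from the grammar, by fixed-point iteration):
  FIRST(E) = { ';', 'x' }

To compute FIRST(E ; -), process the symbols left to right:
Symbol E is a non-terminal. Add FIRST(E) \ {ε} = { ';', 'x' }
E is not nullable (ε ∉ FIRST(E)), so stop here.
FIRST(E ; -) = { ';', 'x' }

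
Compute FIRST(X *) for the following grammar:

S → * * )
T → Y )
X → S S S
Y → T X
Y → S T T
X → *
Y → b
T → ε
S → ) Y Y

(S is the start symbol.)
FIRST sets of the non-terminals involved (from the grammar, by fixed-point iteration):
  FIRST(X) = { ')', '*' }

To compute FIRST(X *), process the symbols left to right:
Symbol X is a non-terminal. Add FIRST(X) \ {ε} = { ')', '*' }
X is not nullable (ε ∉ FIRST(X)), so stop here.
FIRST(X *) = { ')', '*' }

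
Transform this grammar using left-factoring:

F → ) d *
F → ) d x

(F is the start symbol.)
F → ) d F'
F' → *
F' → x

Left-factoring transforms A → αβ₁ | αβ₂ into A → αA' and A' → β₁ | β₂
(α is the longest common prefix among the alternatives). Repeat until
no nonterminal has two alternatives with a common prefix.

Round 1: F has alternatives sharing prefix ') d'. Introduce F': F → ) d F'
  Add: F' → *
  Add: F' → x

No remaining common prefixes — done.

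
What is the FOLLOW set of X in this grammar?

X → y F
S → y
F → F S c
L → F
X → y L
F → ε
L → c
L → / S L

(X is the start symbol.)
X is the start symbol, so $ ∈ FOLLOW(X).
X does not occur on any right-hand side.

Taking the union: FOLLOW(X) = { $ }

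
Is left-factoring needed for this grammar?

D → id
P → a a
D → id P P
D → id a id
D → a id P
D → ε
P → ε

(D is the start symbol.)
Yes, D has productions with common prefix 'id'

Left-factoring is needed when two productions for the same non-terminal
share a common prefix on the right-hand side.

Productions for D:
  D → id
  D → id P P
  D → id a id
  D → a id P
  D → ε
Productions for P:
  P → a a
  P → ε

Found common prefix 'id' in productions for D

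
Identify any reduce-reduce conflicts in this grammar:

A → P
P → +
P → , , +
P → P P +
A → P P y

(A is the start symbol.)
Yes — I6: [P → + .] vs [P → P P + .]

Augment with A' → A and build the canonical LR(0) collection (I0 = CLOSURE({[A' → . A]}), then GOTO on every symbol after a dot until no new states appear). It has 11 states:
  I0: { [A → . P P y], [A → . P], [A' → . A], [P → . +], [P → . , , +], [P → . P P +] }  — shift
  I1: { [P → + .] }  — reduce
  I2: { [P → , . , +] }  — shift
  I3: { [A' → A .] }  — accept
  I4: { [A → P . P y], [A → P .], [P → . +], [P → . , , +], [P → . P P +], [P → P . P +] }  — shift, reduce
  I5: { [A → P P . y], [P → . +], [P → . , , +], [P → . P P +], [P → P . P +], [P → P P . +] }  — shift
  I6: { [P → + .], [P → P P + .] }  — 2 reduces
  I7: { [P → . +], [P → . , , +], [P → . P P +], [P → P . P +], [P → P P . +] }  — shift
  I8: { [A → P P y .] }  — reduce
  I9: { [P → , , . +] }  — shift
  I10: { [P → , , + .] }  — reduce

I6 contains complete items [P → + .], [P → P P + .] — reduce-reduce conflict.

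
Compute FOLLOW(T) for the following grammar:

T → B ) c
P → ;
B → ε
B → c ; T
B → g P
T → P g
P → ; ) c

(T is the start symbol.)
T is the start symbol, so $ ∈ FOLLOW(T).
In B → c ; T: T is at the end, add FOLLOW(B)

The FOLLOW sets referred to above (computed the same way, to a fixed point):
  FOLLOW(B) = { ')' }

Taking the union: FOLLOW(T) = { $, ')' }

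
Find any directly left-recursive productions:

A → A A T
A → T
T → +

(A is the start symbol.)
Yes, A is left-recursive

Direct left recursion occurs when N → N α for some non-terminal N (the right-hand side begins with the left-hand side itself).

A → A A T: LEFT RECURSIVE (starts with A)
A → T: starts with T
T → +: starts with '+'

The grammar has direct left recursion on: A.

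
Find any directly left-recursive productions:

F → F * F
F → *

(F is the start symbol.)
Direct left recursion occurs when N → N α for some non-terminal N (the right-hand side begins with the left-hand side itself).

F → F * F: LEFT RECURSIVE (starts with F)
F → *: starts with '*'

The grammar has direct left recursion on: F.

Answer: Yes, F is left-recursive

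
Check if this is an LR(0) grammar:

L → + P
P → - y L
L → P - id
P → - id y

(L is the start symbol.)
Yes, the grammar is LR(0)

A grammar is LR(0) if no state in the canonical LR(0) collection has:
  - both a shift item (dot before a terminal) and a complete item (shift-reduce conflict), or
  - two or more complete items (reduce-reduce conflict; the accept item [L' → L .] counts as a complete item here).

Augment with L' → L and build the canonical LR(0) collection (I0 = CLOSURE({[L' → . L]}), then GOTO on every symbol after a dot until no new states appear). It has 12 states:
  I0: { [L → . + P], [L → . P - id], [L' → . L], [P → . - id y], [P → . - y L] }  — shift
  I1: { [L → + . P], [P → . - id y], [P → . - y L] }  — shift
  I2: { [P → - . id y], [P → - . y L] }  — shift
  I3: { [L' → L .] }  — accept
  I4: { [L → P . - id] }  — shift
  I5: { [L → P - . id] }  — shift
  I6: { [L → P - id .] }  — reduce
  I7: { [P → - id . y] }  — shift
  I8: { [L → . + P], [L → . P - id], [P → - y . L], [P → . - id y], [P → . - y L] }  — shift
  I9: { [P → - y L .] }  — reduce
  I10: { [P → - id y .] }  — reduce
  I11: { [L → + P .] }  — reduce

Every state is either a pure shift/goto state or contains exactly one complete item and nothing to shift — no conflicts. The grammar is LR(0).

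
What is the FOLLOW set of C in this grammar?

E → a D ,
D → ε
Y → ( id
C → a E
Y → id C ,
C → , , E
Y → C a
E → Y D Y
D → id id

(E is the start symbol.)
{ ',', 'a' }

To compute FOLLOW(C), find every occurrence of C on a right-hand side N → α C β: add FIRST(β) \ {ε}, and if β is empty or nullable also add FOLLOW(N). Iterate to a fixed point.

In Y → id C ,: C is followed by ',', add FIRST(',') \ {ε} = { ',' }
In Y → C a: C is followed by a, add FIRST(a) \ {ε} = { 'a' }

Taking the union: FOLLOW(C) = { ',', 'a' }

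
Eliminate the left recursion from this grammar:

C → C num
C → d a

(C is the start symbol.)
C → d a C'
C' → num C'
C' → ε

C is directly left-recursive. The standard transformation for
  A → A α₁ | ... | A α_m | β₁ | ... | β_n
is
  A  → β₁ A' | ... | β_n A'
  A' → α₁ A' | ... | α_m A' | ε

C → d a becomes C → d a C'
C → C num becomes C' → num C'
Add C' → ε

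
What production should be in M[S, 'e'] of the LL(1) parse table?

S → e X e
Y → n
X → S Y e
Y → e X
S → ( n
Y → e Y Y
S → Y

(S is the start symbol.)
To find M[S, 'e'], we find productions for S where 'e' is in the predict set (PREDICT(N → α) = (FIRST(α) \ {ε}) ∪ (FOLLOW(N) if α ⇒* ε)).

Relevant sets:
  FIRST(Y) = { 'e', 'n' }

S → e X e: PREDICT = { 'e' }
  'e' is in predict set, so this production goes in M[S, 'e']
S → ( n: PREDICT = { '(' }
S → Y: PREDICT = { 'e', 'n' }
  'e' is in predict set, so this production goes in M[S, 'e']

M[S, 'e'] = S → e X e, S → Y  (a multiply-defined cell — the grammar is not LL(1))

Answer: S → e X e, S → Y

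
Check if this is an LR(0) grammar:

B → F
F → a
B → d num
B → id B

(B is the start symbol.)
Yes, the grammar is LR(0)

A grammar is LR(0) if no state in the canonical LR(0) collection has:
  - both a shift item (dot before a terminal) and a complete item (shift-reduce conflict), or
  - two or more complete items (reduce-reduce conflict; the accept item [B' → B .] counts as a complete item here).

Augment with B' → B and build the canonical LR(0) collection (I0 = CLOSURE({[B' → . B]}), then GOTO on every symbol after a dot until no new states appear). It has 8 states:
  I0: { [B → . F], [B → . d num], [B → . id B], [B' → . B], [F → . a] }  — shift
  I1: { [B' → B .] }  — accept
  I2: { [B → F .] }  — reduce
  I3: { [F → a .] }  — reduce
  I4: { [B → d . num] }  — shift
  I5: { [B → . F], [B → . d num], [B → . id B], [B → id . B], [F → . a] }  — shift
  I6: { [B → id B .] }  — reduce
  I7: { [B → d num .] }  — reduce

Every state is either a pure shift/goto state or contains exactly one complete item and nothing to shift — no conflicts. The grammar is LR(0).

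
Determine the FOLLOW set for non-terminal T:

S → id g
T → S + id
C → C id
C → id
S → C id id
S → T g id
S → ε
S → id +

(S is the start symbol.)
{ 'g' }

In S → T g id: T is followed by g id, add FIRST(g id) \ {ε} = { 'g' }

Taking the union: FOLLOW(T) = { 'g' }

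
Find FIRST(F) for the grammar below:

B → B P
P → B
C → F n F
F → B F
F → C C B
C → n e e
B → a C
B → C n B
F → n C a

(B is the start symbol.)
{ 'a', 'n' }

To compute FIRST(F), examine every production with F on the left-hand side, reading each right-hand side left to right until a non-nullable symbol is reached.

FIRST sets of the other non-terminals involved (by the same procedure, iterated to a fixed point):
  FIRST(B) = { 'a', 'n' }
  FIRST(C) = { 'a', 'n' }

From F → B F:
  - B is a non-terminal: add FIRST(B) \ {ε} = { 'a', 'n' }
    B is not nullable, so stop
From F → C C B:
  - C is a non-terminal: add FIRST(C) \ {ε} = { 'a', 'n' }
    C is not nullable, so stop
From F → n C a:
  - n is a terminal: add 'n' and stop

Collecting: FIRST(F) = { 'a', 'n' }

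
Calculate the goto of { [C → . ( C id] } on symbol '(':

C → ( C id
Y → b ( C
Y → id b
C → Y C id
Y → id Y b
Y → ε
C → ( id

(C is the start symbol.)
GOTO(I, '(') = CLOSURE({ [A → αX.β] : [A → α.Xβ] ∈ I, X = '(' })

Items with dot before '(', with the dot advanced:
  [C → . ( C id] → [C → ( . C id]
Closure of the advanced items:
  [C → ( . C id] has the dot before C: add [C → . ( C id], [C → . Y C id], [C → . ( id]
  [C → . Y C id] has the dot before Y: add [Y → . b ( C], [Y → . id b], [Y → . id Y b], [Y → .]

GOTO = { [C → ( . C id], [C → . ( C id], [C → . ( id], [C → . Y C id], [Y → . b ( C], [Y → . id Y b], [Y → . id b], [Y → .] }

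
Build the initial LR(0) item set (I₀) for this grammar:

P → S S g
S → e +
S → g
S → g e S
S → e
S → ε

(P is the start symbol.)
First, augment the grammar with P' → P
I₀ = CLOSURE({ [P' → . P] }):
  [P' → . P] has the dot before P: add [P → . S S g]
  [P → . S S g] has the dot before S: add [S → . e +], [S → . g], [S → . g e S], [S → . e], [S → .]
No further items can be added.

I₀ = { [P → . S S g], [P' → . P], [S → . e +], [S → . e], [S → . g e S], [S → . g], [S → .] }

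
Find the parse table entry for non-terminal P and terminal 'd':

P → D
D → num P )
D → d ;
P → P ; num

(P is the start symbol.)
P → D, P → P ; num

To find M[P, 'd'], we find productions for P where 'd' is in the predict set (PREDICT(N → α) = (FIRST(α) \ {ε}) ∪ (FOLLOW(N) if α ⇒* ε)).

Relevant sets:
  FIRST(D) = { 'd', 'num' }
  FIRST(P) = { 'd', 'num' }

P → D: PREDICT = { 'd', 'num' }
  'd' is in predict set, so this production goes in M[P, 'd']
P → P ; num: PREDICT = { 'd', 'num' }
  'd' is in predict set, so this production goes in M[P, 'd']

M[P, 'd'] = P → D, P → P ; num  (a multiply-defined cell — the grammar is not LL(1))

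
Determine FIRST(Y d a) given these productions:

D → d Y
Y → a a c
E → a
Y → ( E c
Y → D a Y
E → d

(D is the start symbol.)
FIRST sets of the non-terminals involved (from the grammar, by fixed-point iteration):
  FIRST(Y) = { '(', 'a', 'd' }

To compute FIRST(Y d a), process the symbols left to right:
Symbol Y is a non-terminal. Add FIRST(Y) \ {ε} = { '(', 'a', 'd' }
Y is not nullable (ε ∉ FIRST(Y)), so stop here.
FIRST(Y d a) = { '(', 'a', 'd' }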